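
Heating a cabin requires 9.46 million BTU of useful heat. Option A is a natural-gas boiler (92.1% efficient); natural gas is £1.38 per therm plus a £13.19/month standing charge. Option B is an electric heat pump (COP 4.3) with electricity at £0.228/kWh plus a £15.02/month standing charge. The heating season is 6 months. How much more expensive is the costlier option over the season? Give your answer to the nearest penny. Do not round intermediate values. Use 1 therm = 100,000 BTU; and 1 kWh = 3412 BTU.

£16.24

Heat load = 9.46 × 10⁶ BTU = 9,460,000 BTU
Gas: input = 9,460,000 / 0.921 = 10,271,444 BTU = 102.7 therm → 102.7 × £1.38 = £141.75; + 6 × £13.19 standing = £220.89
Heat pump: 9,460,000 BTU / 3412 = 2,773 kWh heat; / 4.3 = 644.8 kWh in → × £0.228 = £147.01; + 6 × £15.02 standing = £237.13
Difference = |£220.89 − £237.13| = £16.24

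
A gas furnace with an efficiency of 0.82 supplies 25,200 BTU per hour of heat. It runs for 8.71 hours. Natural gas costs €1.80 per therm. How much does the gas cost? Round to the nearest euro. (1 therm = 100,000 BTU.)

Heat delivered = 25,200 BTU/h × 8.71 h = 219,492 BTU
Gas input = 219,492 / 0.82 = 267,673 BTU
= 267,673 / 100,000 = 2.677 therm
Cost = 2.677 × €1.80/therm = €4.82 ≈ €5

€5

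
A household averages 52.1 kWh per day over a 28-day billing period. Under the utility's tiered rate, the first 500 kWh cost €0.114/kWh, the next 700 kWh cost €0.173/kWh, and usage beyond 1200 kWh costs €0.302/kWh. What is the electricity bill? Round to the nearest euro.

€256

Usage = 52.1 kWh/day × 28 days = 1458.8 kWh
First 500 kWh × €0.114 = €57.00
Next 700 kWh × €0.173 = €121.10
Remaining 258.8 kWh × €0.302 = €78.16
Total = €256.26 ≈ €256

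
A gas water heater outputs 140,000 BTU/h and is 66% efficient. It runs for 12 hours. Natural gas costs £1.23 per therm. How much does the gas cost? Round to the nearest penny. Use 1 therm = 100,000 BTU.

Heat delivered = 140,000 BTU/h × 12 h = 1,680,000 BTU
Gas input = 1,680,000 / 0.660 = 2,545,455 BTU
= 2,545,455 / 100,000 = 25.45 therm
Cost = 25.45 × £1.23/therm = £31.31

£31.31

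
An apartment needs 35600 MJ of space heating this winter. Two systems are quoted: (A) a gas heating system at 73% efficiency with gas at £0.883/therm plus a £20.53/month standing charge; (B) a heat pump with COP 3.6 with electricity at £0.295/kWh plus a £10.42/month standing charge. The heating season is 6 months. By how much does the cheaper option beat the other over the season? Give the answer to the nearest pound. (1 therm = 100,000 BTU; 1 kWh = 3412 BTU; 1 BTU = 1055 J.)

Heat load = 35600 MJ = 35,600,000,000 J / 1055 = 33,744,076 BTU
Gas: input = 33,744,076 / 0.73 = 46,224,761 BTU = 462.2 therm → 462.2 × £0.883 = £408.16; + 6 × £20.53 standing = £531.34
Heat pump: 33,744,076 BTU / 3412 = 9,890 kWh heat; / 3.6 = 2,747 kWh in → × £0.295 = £810.42; + 6 × £10.42 standing = £872.94
Difference = |£531.34 − £872.94| = £341.59 ≈ £342

£342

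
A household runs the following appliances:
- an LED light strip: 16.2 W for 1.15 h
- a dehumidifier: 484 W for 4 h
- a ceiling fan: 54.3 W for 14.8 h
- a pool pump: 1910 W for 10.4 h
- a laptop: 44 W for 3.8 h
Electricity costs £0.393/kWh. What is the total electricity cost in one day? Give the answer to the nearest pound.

LED light strip: 16.2 W × 1.15 h = 19 Wh = 0.01863 kWh
dehumidifier: 484 W × 4 h = 1,936 Wh = 1.936 kWh
ceiling fan: 54.3 W × 14.8 h = 804 Wh = 0.8036 kWh
pool pump: 1910 W × 10.4 h = 19,864 Wh = 19.86 kWh
laptop: 44 W × 3.8 h = 167 Wh = 0.1672 kWh
Total energy = 0.01863 + 1.936 + 0.8036 + 19.86 + 0.1672 = 22.79 kWh
Cost = 22.79 kWh × £0.393 = £8.96 ≈ £9

£9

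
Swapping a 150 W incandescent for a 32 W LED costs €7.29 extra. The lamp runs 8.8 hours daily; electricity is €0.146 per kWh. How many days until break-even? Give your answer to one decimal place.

Power saved = 150 − 32 = 118 W
Daily energy saved = 118 W × 8.8 h = 1038 Wh = 1.0384 kWh
Daily savings = 1.0384 × €0.146 = €0.1516
Payback = €7.29 / €0.1516 per day = 48.09 days

48.1 days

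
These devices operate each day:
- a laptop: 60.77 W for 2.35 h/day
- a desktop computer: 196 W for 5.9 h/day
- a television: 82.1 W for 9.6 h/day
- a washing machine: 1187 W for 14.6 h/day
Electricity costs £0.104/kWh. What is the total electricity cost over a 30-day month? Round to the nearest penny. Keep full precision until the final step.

£60.58

laptop: 60.77 W × 2.35 h × 30 d = 4,284 Wh = 4.284 kWh
desktop computer: 196 W × 5.9 h × 30 d = 34,692 Wh = 34.69 kWh
television: 82.1 W × 9.6 h × 30 d = 23,645 Wh = 23.64 kWh
washing machine: 1187 W × 14.6 h × 30 d = 519,906 Wh = 519.9 kWh
Total energy = 4.284 + 34.69 + 23.64 + 519.9 = 582.5 kWh
Cost = 582.5 kWh × £0.104 = £60.58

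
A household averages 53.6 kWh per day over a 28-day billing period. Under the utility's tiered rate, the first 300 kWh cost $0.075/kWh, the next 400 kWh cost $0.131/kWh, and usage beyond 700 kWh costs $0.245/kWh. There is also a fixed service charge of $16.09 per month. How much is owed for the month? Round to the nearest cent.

Usage = 53.6 kWh/day × 28 days = 1500.8 kWh
First 300 kWh × $0.075 = $22.50
Next 400 kWh × $0.131 = $52.40
Remaining 800.8 kWh × $0.245 = $196.20
Energy charge = $271.10; + service $16.09 = $287.19

$287.19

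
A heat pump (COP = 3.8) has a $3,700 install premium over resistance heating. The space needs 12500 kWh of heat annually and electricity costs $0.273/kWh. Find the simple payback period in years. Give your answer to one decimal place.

Resistance: 12500 kWh × $0.273 = $3,412.50/yr
Heat pump: 12500 / 3.8 = 3289 kWh in → × $0.273 = $898.03/yr
Annual savings = $2,514.47
Payback = $3,700 / $2,514.47 = 1.47 years

1.5 years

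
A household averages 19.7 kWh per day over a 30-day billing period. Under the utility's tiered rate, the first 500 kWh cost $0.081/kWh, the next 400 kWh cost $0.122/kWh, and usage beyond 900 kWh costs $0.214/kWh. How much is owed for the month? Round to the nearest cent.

Usage = 19.7 kWh/day × 30 days = 591 kWh
First 500 kWh × $0.081 = $40.50
Next 91 kWh × $0.122 = $11.10
Remaining tier: 0 kWh (not reached)
Total = $51.60

$51.60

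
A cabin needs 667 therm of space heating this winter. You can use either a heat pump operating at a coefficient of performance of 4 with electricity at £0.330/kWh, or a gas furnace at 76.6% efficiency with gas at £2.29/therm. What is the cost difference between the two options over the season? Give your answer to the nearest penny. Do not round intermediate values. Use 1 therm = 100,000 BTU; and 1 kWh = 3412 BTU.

Heat load = 667 therm × 100,000 = 66,700,000 BTU
Gas: input = 66,700,000 / 0.766 = 87,075,718 BTU = 870.8 therm → 870.8 × £2.29 = £1,994.03
Heat pump: 66,700,000 BTU / 3412 = 19,550 kWh heat; / 4 = 4,887 kWh in → × £0.330 = £1,612.76
Difference = |£1,994.03 − £1,612.76| = £381.27

£381.27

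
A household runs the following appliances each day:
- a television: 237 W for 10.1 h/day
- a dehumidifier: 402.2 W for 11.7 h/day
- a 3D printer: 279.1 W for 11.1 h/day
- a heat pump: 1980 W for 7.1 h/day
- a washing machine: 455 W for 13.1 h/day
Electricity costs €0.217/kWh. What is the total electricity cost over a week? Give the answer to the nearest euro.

television: 237 W × 10.1 h × 7 d = 16,756 Wh = 16.76 kWh
dehumidifier: 402.2 W × 11.7 h × 7 d = 32,940 Wh = 32.94 kWh
3D printer: 279.1 W × 11.1 h × 7 d = 21,686 Wh = 21.69 kWh
heat pump: 1980 W × 7.1 h × 7 d = 98,406 Wh = 98.41 kWh
washing machine: 455 W × 13.1 h × 7 d = 41,724 Wh = 41.72 kWh
Total energy = 16.76 + 32.94 + 21.69 + 98.41 + 41.72 = 211.5 kWh
Cost = 211.5 kWh × €0.217 = €45.90 ≈ €46

€46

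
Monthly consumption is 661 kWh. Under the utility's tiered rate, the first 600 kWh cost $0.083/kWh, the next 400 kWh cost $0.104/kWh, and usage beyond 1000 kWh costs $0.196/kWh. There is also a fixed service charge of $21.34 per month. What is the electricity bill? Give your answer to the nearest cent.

First 600 kWh × $0.083 = $49.80
Next 61 kWh × $0.104 = $6.34
Remaining tier: 0 kWh (not reached)
Energy charge = $56.14; + service $21.34 = $77.48

$77.48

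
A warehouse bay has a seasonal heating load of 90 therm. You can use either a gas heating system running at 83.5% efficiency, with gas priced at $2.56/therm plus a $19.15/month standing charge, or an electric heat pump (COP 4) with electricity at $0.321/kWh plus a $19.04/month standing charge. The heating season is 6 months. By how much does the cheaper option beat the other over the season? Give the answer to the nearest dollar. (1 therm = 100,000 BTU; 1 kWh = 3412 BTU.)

$65

Heat load = 90 therm × 100,000 = 9,000,000 BTU
Gas: input = 9,000,000 / 0.835 = 10,778,443 BTU = 107.8 therm → 107.8 × $2.56 = $275.93; + 6 × $19.15 standing = $390.83
Heat pump: 9,000,000 BTU / 3412 = 2,638 kWh heat; / 4 = 659.4 kWh in → × $0.321 = $211.68; + 6 × $19.04 standing = $325.92
Difference = |$390.83 − $325.92| = $64.91 ≈ $65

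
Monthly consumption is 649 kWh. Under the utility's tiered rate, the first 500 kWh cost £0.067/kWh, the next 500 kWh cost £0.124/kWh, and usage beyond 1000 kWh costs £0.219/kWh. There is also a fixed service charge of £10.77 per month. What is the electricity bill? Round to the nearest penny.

First 500 kWh × £0.067 = £33.50
Next 149 kWh × £0.124 = £18.48
Remaining tier: 0 kWh (not reached)
Energy charge = £51.98; + service £10.77 = £62.75

£62.75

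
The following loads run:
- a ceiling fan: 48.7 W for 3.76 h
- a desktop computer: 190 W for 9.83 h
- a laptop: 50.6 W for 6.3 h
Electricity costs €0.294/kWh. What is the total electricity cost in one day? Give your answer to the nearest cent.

€0.70

ceiling fan: 48.7 W × 3.76 h = 183 Wh = 0.1831 kWh
desktop computer: 190 W × 9.83 h = 1,868 Wh = 1.868 kWh
laptop: 50.6 W × 6.3 h = 319 Wh = 0.3188 kWh
Total energy = 0.1831 + 1.868 + 0.3188 = 2.37 kWh
Cost = 2.37 kWh × €0.294 = €0.70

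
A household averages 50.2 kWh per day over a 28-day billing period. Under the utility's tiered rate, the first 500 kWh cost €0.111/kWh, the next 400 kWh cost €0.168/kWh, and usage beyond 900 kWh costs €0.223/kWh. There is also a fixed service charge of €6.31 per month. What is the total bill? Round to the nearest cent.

€241.76

Usage = 50.2 kWh/day × 28 days = 1405.6 kWh
First 500 kWh × €0.111 = €55.50
Next 400 kWh × €0.168 = €67.20
Remaining 505.6 kWh × €0.223 = €112.75
Energy charge = €235.45; + service €6.31 = €241.76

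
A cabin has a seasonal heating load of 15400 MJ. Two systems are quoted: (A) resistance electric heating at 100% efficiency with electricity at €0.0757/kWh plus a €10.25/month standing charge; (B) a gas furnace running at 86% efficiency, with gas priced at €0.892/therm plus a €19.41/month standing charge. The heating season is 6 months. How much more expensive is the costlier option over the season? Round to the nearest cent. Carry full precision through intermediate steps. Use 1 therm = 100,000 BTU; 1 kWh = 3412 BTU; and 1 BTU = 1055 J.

Heat load = 15400 MJ = 15,400,000,000 J / 1055 = 14,597,156 BTU
Gas: input = 14,597,156 / 0.86 = 16,973,438 BTU = 169.7 therm → 169.7 × €0.892 = €151.40; + 6 × €19.41 standing = €267.86
Electric: 14,597,156 BTU / 3412 = 4,278 kWh → × €0.0757 = €323.86; + 6 × €10.25 standing = €385.36
Difference = |€267.86 − €385.36| = €117.50

€117.50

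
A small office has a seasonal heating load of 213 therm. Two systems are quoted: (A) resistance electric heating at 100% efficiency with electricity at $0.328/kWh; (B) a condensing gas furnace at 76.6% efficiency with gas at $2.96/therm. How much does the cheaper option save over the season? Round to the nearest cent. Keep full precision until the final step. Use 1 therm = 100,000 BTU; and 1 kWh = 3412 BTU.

$1224.52

Heat load = 213 therm × 100,000 = 21,300,000 BTU
Gas: input = 21,300,000 / 0.766 = 27,806,789 BTU = 278.1 therm → 278.1 × $2.96 = $823.08
Electric: 21,300,000 BTU / 3412 = 6,243 kWh → × $0.328 = $2,047.60
Difference = |$823.08 − $2,047.60| = $1,224.52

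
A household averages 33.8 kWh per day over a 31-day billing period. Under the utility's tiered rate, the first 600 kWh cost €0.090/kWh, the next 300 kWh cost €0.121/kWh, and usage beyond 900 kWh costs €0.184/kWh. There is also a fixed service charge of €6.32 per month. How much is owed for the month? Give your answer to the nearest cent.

€123.82

Usage = 33.8 kWh/day × 31 days = 1047.8 kWh
First 600 kWh × €0.090 = €54.00
Next 300 kWh × €0.121 = €36.30
Remaining 147.8 kWh × €0.184 = €27.20
Energy charge = €117.50; + service €6.32 = €123.82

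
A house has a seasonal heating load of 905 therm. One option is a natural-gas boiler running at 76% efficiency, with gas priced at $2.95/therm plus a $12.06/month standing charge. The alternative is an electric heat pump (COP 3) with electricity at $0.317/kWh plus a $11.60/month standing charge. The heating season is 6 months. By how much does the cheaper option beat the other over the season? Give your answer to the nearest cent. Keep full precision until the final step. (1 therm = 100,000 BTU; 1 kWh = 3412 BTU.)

Heat load = 905 therm × 100,000 = 90,500,000 BTU
Gas: input = 90,500,000 / 0.76 = 119,078,947 BTU = 1,191 therm → 1,191 × $2.95 = $3,512.83; + 6 × $12.06 standing = $3,585.19
Heat pump: 90,500,000 BTU / 3412 = 26,520 kWh heat; / 3 = 8,841 kWh in → × $0.317 = $2,802.71; + 6 × $11.60 standing = $2,872.31
Difference = |$3,585.19 − $2,872.31| = $712.88

$712.88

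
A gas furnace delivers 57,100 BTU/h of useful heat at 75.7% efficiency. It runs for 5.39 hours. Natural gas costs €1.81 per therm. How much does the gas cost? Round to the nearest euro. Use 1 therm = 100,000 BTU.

Heat delivered = 57,100 BTU/h × 5.39 h = 307,769 BTU
Gas input = 307,769 / 0.757 = 406,564 BTU
= 406,564 / 100,000 = 4.066 therm
Cost = 4.066 × €1.81/therm = €7.36 ≈ €7

€7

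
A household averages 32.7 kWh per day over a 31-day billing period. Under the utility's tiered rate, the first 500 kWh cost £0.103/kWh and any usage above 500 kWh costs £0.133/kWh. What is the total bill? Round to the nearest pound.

Usage = 32.7 kWh/day × 31 days = 1013.7 kWh
First 500 kWh × £0.103 = £51.50
Remaining 513.7 kWh × £0.133 = £68.32
Total = £119.82 ≈ £120

£120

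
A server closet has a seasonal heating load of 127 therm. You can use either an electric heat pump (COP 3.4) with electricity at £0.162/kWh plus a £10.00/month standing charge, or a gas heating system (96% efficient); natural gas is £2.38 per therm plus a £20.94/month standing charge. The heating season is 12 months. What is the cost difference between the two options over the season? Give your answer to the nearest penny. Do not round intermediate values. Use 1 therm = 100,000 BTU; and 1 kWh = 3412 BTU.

£268.78

Heat load = 127 therm × 100,000 = 12,700,000 BTU
Gas: input = 12,700,000 / 0.96 = 13,229,167 BTU = 132.3 therm → 132.3 × £2.38 = £314.85; + 12 × £20.94 standing = £566.13
Heat pump: 12,700,000 BTU / 3412 = 3,722 kWh heat; / 3.4 = 1,095 kWh in → × £0.162 = £177.35; + 12 × £10.00 standing = £297.35
Difference = |£566.13 − £297.35| = £268.78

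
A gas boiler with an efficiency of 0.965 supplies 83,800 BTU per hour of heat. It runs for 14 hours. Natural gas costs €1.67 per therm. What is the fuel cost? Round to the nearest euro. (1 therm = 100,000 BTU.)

€20

Heat delivered = 83,800 BTU/h × 14 h = 1,173,200 BTU
Gas input = 1,173,200 / 0.965 = 1,215,751 BTU
= 1,215,751 / 100,000 = 12.16 therm
Cost = 12.16 × €1.67/therm = €20.30 ≈ €20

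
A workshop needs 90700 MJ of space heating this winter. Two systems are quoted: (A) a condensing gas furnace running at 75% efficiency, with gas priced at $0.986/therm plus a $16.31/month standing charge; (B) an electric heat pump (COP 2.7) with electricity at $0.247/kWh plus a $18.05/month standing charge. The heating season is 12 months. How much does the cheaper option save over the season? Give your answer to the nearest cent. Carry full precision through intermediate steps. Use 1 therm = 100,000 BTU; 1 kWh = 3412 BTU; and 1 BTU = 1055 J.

$1195.68

Heat load = 90700 MJ = 90,700,000,000 J / 1055 = 85,971,564 BTU
Gas: input = 85,971,564 / 0.750 = 114,628,752 BTU = 1,146 therm → 1,146 × $0.986 = $1,130.24; + 12 × $16.31 standing = $1,325.96
Heat pump: 85,971,564 BTU / 3412 = 25,200 kWh heat; / 2.7 = 9,332 kWh in → × $0.247 = $2,305.04; + 12 × $18.05 standing = $2,521.64
Difference = |$1,325.96 − $2,521.64| = $1,195.68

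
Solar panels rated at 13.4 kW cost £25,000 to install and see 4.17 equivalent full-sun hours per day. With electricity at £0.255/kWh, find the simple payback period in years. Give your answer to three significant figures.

Daily generation = 13.4 kW × 4.17 h = 55.88 kWh
Annual generation = 55.88 × 365 = 20395 kWh
Annual savings = 20395 × £0.255 = £5,200.84
Payback = £25,000 / £5,200.84 = 4.81 years

4.81 years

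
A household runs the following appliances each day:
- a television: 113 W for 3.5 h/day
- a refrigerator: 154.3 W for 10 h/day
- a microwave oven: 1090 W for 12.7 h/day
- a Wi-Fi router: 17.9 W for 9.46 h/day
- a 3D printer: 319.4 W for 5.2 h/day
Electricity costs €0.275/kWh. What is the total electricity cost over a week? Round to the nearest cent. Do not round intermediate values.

television: 113 W × 3.5 h × 7 d = 2,768 Wh = 2.768 kWh
refrigerator: 154.3 W × 10 h × 7 d = 10,801 Wh = 10.8 kWh
microwave oven: 1090 W × 12.7 h × 7 d = 96,901 Wh = 96.9 kWh
Wi-Fi router: 17.9 W × 9.46 h × 7 d = 1,185 Wh = 1.185 kWh
3D printer: 319.4 W × 5.2 h × 7 d = 11,626 Wh = 11.63 kWh
Total energy = 2.768 + 10.8 + 96.9 + 1.185 + 11.63 = 123.3 kWh
Cost = 123.3 kWh × €0.275 = €33.90

€33.90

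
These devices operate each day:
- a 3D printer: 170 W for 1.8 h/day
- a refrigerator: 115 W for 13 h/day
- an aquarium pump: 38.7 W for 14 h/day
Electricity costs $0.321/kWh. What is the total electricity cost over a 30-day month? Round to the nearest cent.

3D printer: 170 W × 1.8 h × 30 d = 9,180 Wh = 9.18 kWh
refrigerator: 115 W × 13 h × 30 d = 44,850 Wh = 44.85 kWh
aquarium pump: 38.7 W × 14 h × 30 d = 16,254 Wh = 16.25 kWh
Total energy = 9.18 + 44.85 + 16.25 = 70.28 kWh
Cost = 70.28 kWh × $0.321 = $22.56

$22.56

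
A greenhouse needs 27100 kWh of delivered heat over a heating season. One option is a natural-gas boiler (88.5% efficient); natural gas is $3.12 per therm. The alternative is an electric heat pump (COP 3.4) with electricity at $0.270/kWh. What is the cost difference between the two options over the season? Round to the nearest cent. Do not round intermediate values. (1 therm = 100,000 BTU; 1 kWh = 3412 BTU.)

$1107.73

Heat load = 27100 kWh × 3412 = 92,465,200 BTU
Gas: input = 92,465,200 / 0.885 = 104,480,452 BTU = 1,045 therm → 1,045 × $3.12 = $3,259.79
Heat pump: 92,465,200 BTU / 3412 = 27,100 kWh heat; / 3.4 = 7,971 kWh in → × $0.270 = $2,152.06
Difference = |$3,259.79 − $2,152.06| = $1,107.73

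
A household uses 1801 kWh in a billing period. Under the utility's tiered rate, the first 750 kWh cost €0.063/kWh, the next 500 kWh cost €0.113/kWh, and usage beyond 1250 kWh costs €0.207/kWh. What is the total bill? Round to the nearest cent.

€217.81

First 750 kWh × €0.063 = €47.25
Next 500 kWh × €0.113 = €56.50
Remaining 551 kWh × €0.207 = €114.06
Total = €217.81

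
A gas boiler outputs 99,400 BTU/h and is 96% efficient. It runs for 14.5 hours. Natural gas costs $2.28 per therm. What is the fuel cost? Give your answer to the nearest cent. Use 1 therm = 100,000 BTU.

Heat delivered = 99,400 BTU/h × 14.5 h = 1,441,300 BTU
Gas input = 1,441,300 / 0.96 = 1,501,354 BTU
= 1,501,354 / 100,000 = 15.01 therm
Cost = 15.01 × $2.28/therm = $34.23

$34.23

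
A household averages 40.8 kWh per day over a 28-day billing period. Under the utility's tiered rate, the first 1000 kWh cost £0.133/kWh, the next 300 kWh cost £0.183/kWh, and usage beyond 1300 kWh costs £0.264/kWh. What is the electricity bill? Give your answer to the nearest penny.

£159.06

Usage = 40.8 kWh/day × 28 days = 1142.4 kWh
First 1000 kWh × £0.133 = £133.00
Next 142.4 kWh × £0.183 = £26.06
Remaining tier: 0 kWh (not reached)
Total = £159.06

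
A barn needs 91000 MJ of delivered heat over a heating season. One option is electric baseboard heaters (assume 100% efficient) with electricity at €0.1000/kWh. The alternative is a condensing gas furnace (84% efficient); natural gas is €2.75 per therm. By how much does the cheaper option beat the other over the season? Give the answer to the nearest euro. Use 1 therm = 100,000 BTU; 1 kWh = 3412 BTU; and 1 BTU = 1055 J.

€296

Heat load = 91000 MJ = 91,000,000,000 J / 1055 = 86,255,924 BTU
Gas: input = 86,255,924 / 0.84 = 102,685,624 BTU = 1,027 therm → 1,027 × €2.75 = €2,823.85
Electric: 86,255,924 BTU / 3412 = 25,280 kWh → × €0.1000 = €2,528.02
Difference = |€2,823.85 − €2,528.02| = €295.84 ≈ €296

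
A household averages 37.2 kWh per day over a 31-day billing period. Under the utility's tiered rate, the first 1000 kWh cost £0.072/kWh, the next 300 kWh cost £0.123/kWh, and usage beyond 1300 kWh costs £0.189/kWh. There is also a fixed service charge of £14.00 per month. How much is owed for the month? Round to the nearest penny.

£104.84

Usage = 37.2 kWh/day × 31 days = 1153.2 kWh
First 1000 kWh × £0.072 = £72.00
Next 153.2 kWh × £0.123 = £18.84
Remaining tier: 0 kWh (not reached)
Energy charge = £90.84; + service £14.00 = £104.84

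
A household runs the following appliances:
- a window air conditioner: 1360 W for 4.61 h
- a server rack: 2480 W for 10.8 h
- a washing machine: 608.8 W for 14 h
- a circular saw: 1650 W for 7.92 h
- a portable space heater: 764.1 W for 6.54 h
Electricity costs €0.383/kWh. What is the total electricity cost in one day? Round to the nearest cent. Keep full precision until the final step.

window air conditioner: 1360 W × 4.61 h = 6,270 Wh = 6.27 kWh
server rack: 2480 W × 10.8 h = 26,784 Wh = 26.78 kWh
washing machine: 608.8 W × 14 h = 8,523 Wh = 8.523 kWh
circular saw: 1650 W × 7.92 h = 13,068 Wh = 13.07 kWh
portable space heater: 764.1 W × 6.54 h = 4,997 Wh = 4.997 kWh
Total energy = 6.27 + 26.78 + 8.523 + 13.07 + 4.997 = 59.64 kWh
Cost = 59.64 kWh × €0.383 = €22.84

€22.84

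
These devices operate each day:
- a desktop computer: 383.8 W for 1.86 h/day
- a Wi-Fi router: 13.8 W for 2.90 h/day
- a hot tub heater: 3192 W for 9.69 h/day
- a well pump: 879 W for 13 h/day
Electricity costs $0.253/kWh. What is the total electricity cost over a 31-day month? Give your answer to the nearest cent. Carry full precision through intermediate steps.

desktop computer: 383.8 W × 1.86 h × 31 d = 22,130 Wh = 22.13 kWh
Wi-Fi router: 13.8 W × 2.90 h × 31 d = 1,241 Wh = 1.241 kWh
hot tub heater: 3192 W × 9.69 h × 31 d = 958,845 Wh = 958.8 kWh
well pump: 879 W × 13 h × 31 d = 354,237 Wh = 354.2 kWh
Total energy = 22.13 + 1.241 + 958.8 + 354.2 = 1,336 kWh
Cost = 1,336 kWh × $0.253 = $338.12

$338.12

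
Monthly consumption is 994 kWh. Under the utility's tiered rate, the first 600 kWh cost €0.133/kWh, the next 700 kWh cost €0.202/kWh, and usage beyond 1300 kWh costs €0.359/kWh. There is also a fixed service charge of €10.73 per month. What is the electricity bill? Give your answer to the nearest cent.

First 600 kWh × €0.133 = €79.80
Next 394 kWh × €0.202 = €79.59
Remaining tier: 0 kWh (not reached)
Energy charge = €159.39; + service €10.73 = €170.12

€170.12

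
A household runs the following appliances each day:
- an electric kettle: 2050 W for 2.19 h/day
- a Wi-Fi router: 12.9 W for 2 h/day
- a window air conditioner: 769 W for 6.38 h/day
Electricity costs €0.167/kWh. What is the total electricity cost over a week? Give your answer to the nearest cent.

€11.01

electric kettle: 2050 W × 2.19 h × 7 d = 31,426 Wh = 31.43 kWh
Wi-Fi router: 12.9 W × 2 h × 7 d = 181 Wh = 0.1806 kWh
window air conditioner: 769 W × 6.38 h × 7 d = 34,344 Wh = 34.34 kWh
Total energy = 31.43 + 0.1806 + 34.34 = 65.95 kWh
Cost = 65.95 kWh × €0.167 = €11.01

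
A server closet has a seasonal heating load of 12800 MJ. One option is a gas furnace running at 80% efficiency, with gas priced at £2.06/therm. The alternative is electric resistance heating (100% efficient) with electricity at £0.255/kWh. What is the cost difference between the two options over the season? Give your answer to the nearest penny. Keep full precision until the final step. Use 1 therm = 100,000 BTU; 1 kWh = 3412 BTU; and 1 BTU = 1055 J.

£594.34

Heat load = 12800 MJ = 12,800,000,000 J / 1055 = 12,132,701 BTU
Gas: input = 12,132,701 / 0.80 = 15,165,877 BTU = 151.7 therm → 151.7 × £2.06 = £312.42
Electric: 12,132,701 BTU / 3412 = 3,556 kWh → × £0.255 = £906.75
Difference = |£312.42 − £906.75| = £594.34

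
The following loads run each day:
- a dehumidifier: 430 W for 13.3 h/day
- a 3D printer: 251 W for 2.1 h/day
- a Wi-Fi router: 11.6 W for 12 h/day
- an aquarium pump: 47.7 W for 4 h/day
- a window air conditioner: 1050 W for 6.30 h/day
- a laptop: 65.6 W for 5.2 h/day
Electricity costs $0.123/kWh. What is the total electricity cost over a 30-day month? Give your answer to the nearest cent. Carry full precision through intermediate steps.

dehumidifier: 430 W × 13.3 h × 30 d = 171,570 Wh = 171.6 kWh
3D printer: 251 W × 2.1 h × 30 d = 15,813 Wh = 15.81 kWh
Wi-Fi router: 11.6 W × 12 h × 30 d = 4,176 Wh = 4.176 kWh
aquarium pump: 47.7 W × 4 h × 30 d = 5,724 Wh = 5.724 kWh
window air conditioner: 1050 W × 6.30 h × 30 d = 198,450 Wh = 198.4 kWh
laptop: 65.6 W × 5.2 h × 30 d = 10,234 Wh = 10.23 kWh
Total energy = 171.6 + 15.81 + 4.176 + 5.724 + 198.4 + 10.23 = 406 kWh
Cost = 406 kWh × $0.123 = $49.93

$49.93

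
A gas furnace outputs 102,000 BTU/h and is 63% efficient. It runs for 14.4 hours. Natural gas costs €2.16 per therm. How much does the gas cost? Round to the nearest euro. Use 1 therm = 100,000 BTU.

Heat delivered = 102,000 BTU/h × 14.4 h = 1,468,800 BTU
Gas input = 1,468,800 / 0.63 = 2,331,429 BTU
= 2,331,429 / 100,000 = 23.31 therm
Cost = 23.31 × €2.16/therm = €50.36 ≈ €50

€50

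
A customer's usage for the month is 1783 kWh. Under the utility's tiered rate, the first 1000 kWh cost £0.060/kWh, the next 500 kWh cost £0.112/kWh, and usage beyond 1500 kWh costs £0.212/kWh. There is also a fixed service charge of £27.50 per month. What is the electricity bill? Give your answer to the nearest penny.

First 1000 kWh × £0.060 = £60.00
Next 500 kWh × £0.112 = £56.00
Remaining 283 kWh × £0.212 = £60.00
Energy charge = £176.00; + service £27.50 = £203.50

£203.50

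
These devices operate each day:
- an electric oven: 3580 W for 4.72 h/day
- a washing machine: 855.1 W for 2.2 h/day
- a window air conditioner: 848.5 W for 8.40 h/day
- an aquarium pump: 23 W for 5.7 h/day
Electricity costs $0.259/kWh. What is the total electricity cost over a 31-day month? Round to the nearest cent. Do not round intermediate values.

electric oven: 3580 W × 4.72 h × 31 d = 523,826 Wh = 523.8 kWh
washing machine: 855.1 W × 2.2 h × 31 d = 58,318 Wh = 58.32 kWh
window air conditioner: 848.5 W × 8.40 h × 31 d = 220,949 Wh = 220.9 kWh
aquarium pump: 23 W × 5.7 h × 31 d = 4,064 Wh = 4.064 kWh
Total energy = 523.8 + 58.32 + 220.9 + 4.064 = 807.2 kWh
Cost = 807.2 kWh × $0.259 = $209.05

$209.05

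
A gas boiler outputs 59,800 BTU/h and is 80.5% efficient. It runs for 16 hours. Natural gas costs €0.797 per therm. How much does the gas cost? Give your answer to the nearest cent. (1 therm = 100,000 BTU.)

Heat delivered = 59,800 BTU/h × 16 h = 956,800 BTU
Gas input = 956,800 / 0.805 = 1,188,571 BTU
= 1,188,571 / 100,000 = 11.89 therm
Cost = 11.89 × €0.797/therm = €9.47

€9.47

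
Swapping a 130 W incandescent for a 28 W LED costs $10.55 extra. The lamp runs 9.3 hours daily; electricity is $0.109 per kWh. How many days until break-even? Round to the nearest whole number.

Power saved = 130 − 28 = 102 W
Daily energy saved = 102 W × 9.3 h = 948.6 Wh = 0.9486 kWh
Daily savings = 0.9486 × $0.109 = $0.1034
Payback = $10.55 / $0.1034 per day = 102 days

102 days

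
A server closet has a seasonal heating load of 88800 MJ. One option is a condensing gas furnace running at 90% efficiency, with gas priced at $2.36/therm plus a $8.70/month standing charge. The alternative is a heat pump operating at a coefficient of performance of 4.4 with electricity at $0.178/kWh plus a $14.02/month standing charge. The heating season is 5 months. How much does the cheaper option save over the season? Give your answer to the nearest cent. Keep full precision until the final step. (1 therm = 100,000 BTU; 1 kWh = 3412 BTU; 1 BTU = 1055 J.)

$1182.57

Heat load = 88800 MJ = 88,800,000,000 J / 1055 = 84,170,616 BTU
Gas: input = 84,170,616 / 0.90 = 93,522,907 BTU = 935.2 therm → 935.2 × $2.36 = $2,207.14; + 5 × $8.70 standing = $2,250.64
Heat pump: 84,170,616 BTU / 3412 = 24,670 kWh heat; / 4.4 = 5,607 kWh in → × $0.178 = $997.97; + 5 × $14.02 standing = $1,068.07
Difference = |$2,250.64 − $1,068.07| = $1,182.57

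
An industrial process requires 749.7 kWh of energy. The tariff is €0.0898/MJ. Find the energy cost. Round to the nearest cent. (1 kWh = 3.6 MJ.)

749.7 kWh × (3.6 MJ/kWh) = 2,699 MJ
Cost = 2,699 MJ × €0.0898/MJ = €242.36

€242.36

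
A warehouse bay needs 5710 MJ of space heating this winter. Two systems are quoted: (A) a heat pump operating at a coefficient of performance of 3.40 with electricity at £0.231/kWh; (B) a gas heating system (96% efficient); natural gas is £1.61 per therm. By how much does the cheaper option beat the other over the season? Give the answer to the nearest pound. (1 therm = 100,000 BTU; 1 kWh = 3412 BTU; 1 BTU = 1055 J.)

£17

Heat load = 5710 MJ = 5,710,000,000 J / 1055 = 5,412,322 BTU
Gas: input = 5,412,322 / 0.96 = 5,637,836 BTU = 56.38 therm → 56.38 × £1.61 = £90.77
Heat pump: 5,412,322 BTU / 3412 = 1,586 kWh heat; / 3.40 = 466.5 kWh in → × £0.231 = £107.77
Difference = |£90.77 − £107.77| = £17.00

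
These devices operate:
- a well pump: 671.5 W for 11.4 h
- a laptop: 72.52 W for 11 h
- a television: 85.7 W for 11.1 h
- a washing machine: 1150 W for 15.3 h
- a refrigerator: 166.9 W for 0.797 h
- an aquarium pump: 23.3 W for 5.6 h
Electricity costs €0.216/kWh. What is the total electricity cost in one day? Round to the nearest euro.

€6

well pump: 671.5 W × 11.4 h = 7,655 Wh = 7.655 kWh
laptop: 72.52 W × 11 h = 798 Wh = 0.7977 kWh
television: 85.7 W × 11.1 h = 951 Wh = 0.9513 kWh
washing machine: 1150 W × 15.3 h = 17,595 Wh = 17.59 kWh
refrigerator: 166.9 W × 0.797 h = 133 Wh = 0.133 kWh
aquarium pump: 23.3 W × 5.6 h = 130 Wh = 0.1305 kWh
Total energy = 7.655 + 0.7977 + 0.9513 + 17.59 + 0.133 + 0.1305 = 27.26 kWh
Cost = 27.26 kWh × €0.216 = €5.89 ≈ €6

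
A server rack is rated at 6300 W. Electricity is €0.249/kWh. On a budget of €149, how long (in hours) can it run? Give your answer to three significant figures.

95 h

Energy budget = €149 / €0.249 per kWh = 598.4 kWh = 598,394 Wh
Runtime = 598,394 Wh / 6300 W = 94.98 h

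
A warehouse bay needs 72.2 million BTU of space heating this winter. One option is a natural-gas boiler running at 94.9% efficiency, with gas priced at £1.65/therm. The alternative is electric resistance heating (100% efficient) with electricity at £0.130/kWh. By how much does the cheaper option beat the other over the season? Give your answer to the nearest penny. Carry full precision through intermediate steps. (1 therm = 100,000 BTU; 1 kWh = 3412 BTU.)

Heat load = 72.2 × 10⁶ BTU = 72,200,000 BTU
Gas: input = 72,200,000 / 0.949 = 76,080,084 BTU = 760.8 therm → 760.8 × £1.65 = £1,255.32
Electric: 72,200,000 BTU / 3412 = 21,160 kWh → × £0.130 = £2,750.88
Difference = |£1,255.32 − £2,750.88| = £1,495.56

£1495.56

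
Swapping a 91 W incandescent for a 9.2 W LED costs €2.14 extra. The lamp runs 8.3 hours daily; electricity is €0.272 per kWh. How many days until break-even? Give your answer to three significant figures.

11.6 days

Power saved = 91 − 9.2 = 81.8 W
Daily energy saved = 81.8 W × 8.3 h = 678.9 Wh = 0.67894 kWh
Daily savings = 0.67894 × €0.272 = €0.1847
Payback = €2.14 / €0.1847 per day = 11.59 days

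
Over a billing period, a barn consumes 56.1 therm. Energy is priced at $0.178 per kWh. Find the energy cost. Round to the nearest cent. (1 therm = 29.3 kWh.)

56.1 therm × (29.3 kWh/therm) = 1,644 kWh
Cost = 1,644 kWh × $0.178/kWh = $292.58

$292.58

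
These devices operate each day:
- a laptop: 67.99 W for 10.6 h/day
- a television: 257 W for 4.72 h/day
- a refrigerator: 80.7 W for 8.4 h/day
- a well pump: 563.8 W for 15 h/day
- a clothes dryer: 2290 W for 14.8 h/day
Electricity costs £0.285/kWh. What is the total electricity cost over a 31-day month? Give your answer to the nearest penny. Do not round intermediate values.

£397.23

laptop: 67.99 W × 10.6 h × 31 d = 22,342 Wh = 22.34 kWh
television: 257 W × 4.72 h × 31 d = 37,604 Wh = 37.6 kWh
refrigerator: 80.7 W × 8.4 h × 31 d = 21,014 Wh = 21.01 kWh
well pump: 563.8 W × 15 h × 31 d = 262,167 Wh = 262.2 kWh
clothes dryer: 2290 W × 14.8 h × 31 d = 1,050,652 Wh = 1,051 kWh
Total energy = 22.34 + 37.6 + 21.01 + 262.2 + 1,051 = 1,394 kWh
Cost = 1,394 kWh × £0.285 = £397.23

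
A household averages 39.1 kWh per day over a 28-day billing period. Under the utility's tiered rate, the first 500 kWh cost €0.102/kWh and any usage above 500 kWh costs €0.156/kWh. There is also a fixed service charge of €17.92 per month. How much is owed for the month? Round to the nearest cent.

Usage = 39.1 kWh/day × 28 days = 1094.8 kWh
First 500 kWh × €0.102 = €51.00
Remaining 594.8 kWh × €0.156 = €92.79
Energy charge = €143.79; + service €17.92 = €161.71

€161.71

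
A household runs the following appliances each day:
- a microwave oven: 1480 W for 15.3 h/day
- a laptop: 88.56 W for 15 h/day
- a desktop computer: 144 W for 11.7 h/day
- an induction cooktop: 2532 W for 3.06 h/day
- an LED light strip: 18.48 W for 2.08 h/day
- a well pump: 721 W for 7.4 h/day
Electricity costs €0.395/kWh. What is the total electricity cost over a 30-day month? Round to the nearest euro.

microwave oven: 1480 W × 15.3 h × 30 d = 679,320 Wh = 679.3 kWh
laptop: 88.56 W × 15 h × 30 d = 39,852 Wh = 39.85 kWh
desktop computer: 144 W × 11.7 h × 30 d = 50,544 Wh = 50.54 kWh
induction cooktop: 2532 W × 3.06 h × 30 d = 232,438 Wh = 232.4 kWh
LED light strip: 18.48 W × 2.08 h × 30 d = 1,153 Wh = 1.153 kWh
well pump: 721 W × 7.4 h × 30 d = 160,062 Wh = 160.1 kWh
Total energy = 679.3 + 39.85 + 50.54 + 232.4 + 1.153 + 160.1 = 1,163 kWh
Cost = 1,163 kWh × €0.395 = €459.53 ≈ €460

€460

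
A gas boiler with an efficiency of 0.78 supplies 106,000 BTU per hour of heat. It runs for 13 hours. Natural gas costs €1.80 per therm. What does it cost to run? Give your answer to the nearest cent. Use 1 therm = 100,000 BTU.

€31.80

Heat delivered = 106,000 BTU/h × 13 h = 1,378,000 BTU
Gas input = 1,378,000 / 0.78 = 1,766,667 BTU
= 1,766,667 / 100,000 = 17.67 therm
Cost = 17.67 × €1.80/therm = €31.80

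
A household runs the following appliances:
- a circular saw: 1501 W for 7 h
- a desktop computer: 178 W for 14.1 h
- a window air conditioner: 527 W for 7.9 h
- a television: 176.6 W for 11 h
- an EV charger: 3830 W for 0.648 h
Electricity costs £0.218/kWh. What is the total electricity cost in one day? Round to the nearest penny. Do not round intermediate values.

circular saw: 1501 W × 7 h = 10,507 Wh = 10.51 kWh
desktop computer: 178 W × 14.1 h = 2,510 Wh = 2.51 kWh
window air conditioner: 527 W × 7.9 h = 4,163 Wh = 4.163 kWh
television: 176.6 W × 11 h = 1,943 Wh = 1.943 kWh
EV charger: 3830 W × 0.648 h = 2,482 Wh = 2.482 kWh
Total energy = 10.51 + 2.51 + 4.163 + 1.943 + 2.482 = 21.6 kWh
Cost = 21.6 kWh × £0.218 = £4.71

£4.71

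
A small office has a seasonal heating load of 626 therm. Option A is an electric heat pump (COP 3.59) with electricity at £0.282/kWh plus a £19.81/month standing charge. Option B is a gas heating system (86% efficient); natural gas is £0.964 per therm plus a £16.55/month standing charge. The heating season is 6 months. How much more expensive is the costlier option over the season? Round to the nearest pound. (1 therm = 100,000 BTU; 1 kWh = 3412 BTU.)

£759

Heat load = 626 therm × 100,000 = 62,600,000 BTU
Gas: input = 62,600,000 / 0.86 = 72,790,698 BTU = 727.9 therm → 727.9 × £0.964 = £701.70; + 6 × £16.55 standing = £801.00
Heat pump: 62,600,000 BTU / 3412 = 18,350 kWh heat; / 3.59 = 5,111 kWh in → × £0.282 = £1,441.19; + 6 × £19.81 standing = £1,560.05
Difference = |£801.00 − £1,560.05| = £759.04 ≈ £759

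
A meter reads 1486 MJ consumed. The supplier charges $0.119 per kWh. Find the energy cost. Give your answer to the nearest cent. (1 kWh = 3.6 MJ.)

1486 MJ × (0.27778 kWh/MJ) = 412.8 kWh
Cost = 412.8 kWh × $0.119/kWh = $49.12

$49.12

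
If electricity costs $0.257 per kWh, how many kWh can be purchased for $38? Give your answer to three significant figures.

148 kWh

$38 / $0.257 per kWh = 147.9 kWh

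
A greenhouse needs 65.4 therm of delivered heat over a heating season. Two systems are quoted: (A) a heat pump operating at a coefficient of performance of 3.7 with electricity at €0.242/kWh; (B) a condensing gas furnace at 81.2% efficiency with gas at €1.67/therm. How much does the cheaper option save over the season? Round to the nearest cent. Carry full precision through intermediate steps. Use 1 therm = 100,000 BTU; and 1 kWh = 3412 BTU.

€9.14

Heat load = 65.4 therm × 100,000 = 6,540,000 BTU
Gas: input = 6,540,000 / 0.812 = 8,054,187 BTU = 80.54 therm → 80.54 × €1.67 = €134.50
Heat pump: 6,540,000 BTU / 3412 = 1,917 kWh heat; / 3.7 = 518 kWh in → × €0.242 = €125.37
Difference = |€134.50 − €125.37| = €9.14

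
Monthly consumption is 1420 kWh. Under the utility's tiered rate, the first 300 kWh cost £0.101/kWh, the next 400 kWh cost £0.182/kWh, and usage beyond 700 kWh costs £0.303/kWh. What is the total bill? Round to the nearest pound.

First 300 kWh × £0.101 = £30.30
Next 400 kWh × £0.182 = £72.80
Remaining 720 kWh × £0.303 = £218.16
Total = £321.26 ≈ £321

£321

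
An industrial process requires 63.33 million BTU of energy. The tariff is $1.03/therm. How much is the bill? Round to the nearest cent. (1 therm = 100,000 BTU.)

$652.30

63.33 million BTU × (10 therm/million BTU) = 633.3 therm
Cost = 633.3 therm × $1.03/therm = $652.30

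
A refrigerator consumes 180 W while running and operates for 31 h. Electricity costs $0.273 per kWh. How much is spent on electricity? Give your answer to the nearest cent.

$1.52

Energy = 180 W × 31 h = 5,580 Wh = 5.58 kWh
Cost = 5.58 kWh × $0.273/kWh = $1.52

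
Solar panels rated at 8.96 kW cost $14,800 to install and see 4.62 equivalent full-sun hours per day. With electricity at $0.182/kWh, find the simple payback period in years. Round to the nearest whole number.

5 years

Daily generation = 8.96 kW × 4.62 h = 41.4 kWh
Annual generation = 41.4 × 365 = 15109 kWh
Annual savings = 15109 × $0.182 = $2,749.88
Payback = $14,800 / $2,749.88 = 5.38 years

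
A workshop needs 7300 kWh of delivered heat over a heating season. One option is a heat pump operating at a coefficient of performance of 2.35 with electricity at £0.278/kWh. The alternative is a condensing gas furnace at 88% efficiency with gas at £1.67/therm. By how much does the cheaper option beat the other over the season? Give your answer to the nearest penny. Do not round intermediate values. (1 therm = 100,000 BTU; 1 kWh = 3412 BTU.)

£390.90

Heat load = 7300 kWh × 3412 = 24,907,600 BTU
Gas: input = 24,907,600 / 0.88 = 28,304,091 BTU = 283 therm → 283 × £1.67 = £472.68
Heat pump: 24,907,600 BTU / 3412 = 7,300 kWh heat; / 2.35 = 3,106 kWh in → × £0.278 = £863.57
Difference = |£472.68 − £863.57| = £390.90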